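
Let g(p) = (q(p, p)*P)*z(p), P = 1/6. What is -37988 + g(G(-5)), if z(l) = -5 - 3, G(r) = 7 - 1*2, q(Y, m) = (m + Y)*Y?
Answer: -114164/3 ≈ -38055.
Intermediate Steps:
P = 1/6 (P = 1*(1/6) = 1/6 ≈ 0.16667)
q(Y, m) = Y*(Y + m) (q(Y, m) = (Y + m)*Y = Y*(Y + m))
G(r) = 5 (G(r) = 7 - 2 = 5)
z(l) = -8
g(p) = -8*p**2/3 (g(p) = ((p*(p + p))*(1/6))*(-8) = ((p*(2*p))*(1/6))*(-8) = ((2*p**2)*(1/6))*(-8) = (p**2/3)*(-8) = -8*p**2/3)
-37988 + g(G(-5)) = -37988 - 8/3*5**2 = -37988 - 8/3*25 = -37988 - 200/3 = -114164/3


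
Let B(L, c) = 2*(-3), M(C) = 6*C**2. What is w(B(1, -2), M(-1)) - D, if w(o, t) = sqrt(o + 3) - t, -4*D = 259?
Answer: 235/4 + I*sqrt(3) ≈ 58.75 + 1.732*I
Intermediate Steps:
B(L, c) = -6
D = -259/4 (D = -1/4*259 = -259/4 ≈ -64.750)
w(o, t) = sqrt(3 + o) - t
w(B(1, -2), M(-1)) - D = (sqrt(3 - 6) - 6*(-1)**2) - 1*(-259/4) = (sqrt(-3) - 6) + 259/4 = (I*sqrt(3) - 1*6) + 259/4 = (I*sqrt(3) - 6) + 259/4 = (-6 + I*sqrt(3)) + 259/4 = 235/4 + I*sqrt(3)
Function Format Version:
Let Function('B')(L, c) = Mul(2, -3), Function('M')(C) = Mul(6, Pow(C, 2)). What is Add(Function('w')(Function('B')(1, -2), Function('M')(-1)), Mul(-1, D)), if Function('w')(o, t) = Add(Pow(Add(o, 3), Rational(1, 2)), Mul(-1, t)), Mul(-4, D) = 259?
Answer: Add(Rational(235, 4), Mul(I, Pow(3, Rational(1, 2)))) ≈ Add(58.750, Mul(1.7320, I))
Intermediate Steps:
Function('B')(L, c) = -6
D = Rational(-259, 4) (D = Mul(Rational(-1, 4), 259) = Rational(-259, 4) ≈ -64.750)
Function('w')(o, t) = Add(Pow(Add(3, o), Rational(1, 2)), Mul(-1, t))
Add(Function('w')(Function('B')(1, -2), Function('M')(-1)), Mul(-1, D)) = Add(Add(Pow(Add(3, -6), Rational(1, 2)), Mul(-1, Mul(6, Pow(-1, 2)))), Mul(-1, Rational(-259, 4))) = Add(Add(Pow(-3, Rational(1, 2)), Mul(-1, Mul(6, 1))), Rational(259, 4)) = Add(Add(Mul(I, Pow(3, Rational(1, 2))), Mul(-1, 6)), Rational(259, 4)) = Add(Add(Mul(I, Pow(3, Rational(1, 2))), -6), Rational(259, 4)) = Add(Add(-6, Mul(I, Pow(3, Rational(1, 2)))), Rational(259, 4)) = Add(Rational(235, 4), Mul(I, Pow(3, Rational(1, 2))))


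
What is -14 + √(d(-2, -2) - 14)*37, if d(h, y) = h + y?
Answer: -14 + 111*I*√2 ≈ -14.0 + 156.98*I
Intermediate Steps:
-14 + √(d(-2, -2) - 14)*37 = -14 + √((-2 - 2) - 14)*37 = -14 + √(-4 - 14)*37 = -14 + √(-18)*37 = -14 + (3*I*√2)*37 = -14 + 111*I*√2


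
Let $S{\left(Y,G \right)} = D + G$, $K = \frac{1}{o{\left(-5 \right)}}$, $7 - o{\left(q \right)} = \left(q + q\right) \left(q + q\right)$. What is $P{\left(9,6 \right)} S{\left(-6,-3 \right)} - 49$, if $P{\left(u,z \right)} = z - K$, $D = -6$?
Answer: $- \frac{3196}{31} \approx -103.1$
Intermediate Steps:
$o{\left(q \right)} = 7 - 4 q^{2}$ ($o{\left(q \right)} = 7 - \left(q + q\right) \left(q + q\right) = 7 - 2 q 2 q = 7 - 4 q^{2}$)
$K = - \frac{1}{93}$ ($K = \frac{1}{7 - 4 \left(-5\right)^{2}} = \frac{1}{7 - 100} = \frac{1}{-93} = - \frac{1}{93} \approx -0.010753$)
$P{\left(u,z \right)} = \frac{1}{93} + z$ ($P{\left(u,z \right)} = z - - \frac{1}{93} = z + \frac{1}{93} = \frac{1}{93} + z$)
$S{\left(Y,G \right)} = -6 + G$
$P{\left(9,6 \right)} S{\left(-6,-3 \right)} - 49 = \left(\frac{1}{93} + 6\right) \left(-6 - 3\right) - 49 = \frac{559}{93} \left(-9\right) - 49 = - \frac{1677}{31} - 49 = - \frac{3196}{31}$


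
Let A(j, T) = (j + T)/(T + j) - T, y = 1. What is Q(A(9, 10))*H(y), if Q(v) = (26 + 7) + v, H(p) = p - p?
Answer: 0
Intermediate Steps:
A(j, T) = 1 - T (A(j, T) = (T + j)/(T + j) - T = 1 - T)
H(p) = 0
Q(v) = 33 + v
Q(A(9, 10))*H(y) = (33 + (1 - 1*10))*0 = (33 + (1 - 10))*0 = (33 - 9)*0 = 24*0 = 0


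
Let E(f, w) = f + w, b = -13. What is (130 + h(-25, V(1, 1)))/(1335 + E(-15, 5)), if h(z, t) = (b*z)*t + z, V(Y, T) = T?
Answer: 86/265 ≈ 0.32453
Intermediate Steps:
h(z, t) = z - 13*t*z (h(z, t) = (-13*z)*t + z = -13*t*z + z = z - 13*t*z)
(130 + h(-25, V(1, 1)))/(1335 + E(-15, 5)) = (130 - 25*(1 - 13*1))/(1335 + (-15 + 5)) = (130 - 25*(1 - 13))/(1335 - 10) = (130 - 25*(-12))/1325 = (130 + 300)*(1/1325) = 430*(1/1325) = 86/265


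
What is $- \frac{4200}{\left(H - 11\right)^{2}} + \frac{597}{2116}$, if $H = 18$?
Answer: $- \frac{1265421}{14812} \approx -85.432$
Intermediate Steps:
$- \frac{4200}{\left(H - 11\right)^{2}} + \frac{597}{2116} = - \frac{4200}{\left(18 - 11\right)^{2}} + \frac{597}{2116} = - \frac{4200}{7^{2}} + 597 \cdot \frac{1}{2116} = - \frac{4200}{49} + \frac{597}{2116} = \left(-4200\right) \frac{1}{49} + \frac{597}{2116} = - \frac{600}{7} + \frac{597}{2116} = - \frac{1265421}{14812}$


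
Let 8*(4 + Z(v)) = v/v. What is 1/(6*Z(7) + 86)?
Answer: 4/251 ≈ 0.015936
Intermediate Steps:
Z(v) = -31/8 (Z(v) = -4 + (v/v)/8 = -4 + (⅛)*1 = -4 + ⅛ = -31/8)
1/(6*Z(7) + 86) = 1/(6*(-31/8) + 86) = 1/(-93/4 + 86) = 1/(251/4) = 4/251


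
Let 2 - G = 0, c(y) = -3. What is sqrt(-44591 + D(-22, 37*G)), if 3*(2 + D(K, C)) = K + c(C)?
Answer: 2*I*sqrt(100353)/3 ≈ 211.19*I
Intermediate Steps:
G = 2 (G = 2 - 1*0 = 2 + 0 = 2)
D(K, C) = -3 + K/3 (D(K, C) = -2 + (K - 3)/3 = -2 + (-3 + K)/3 = -2 + (-1 + K/3) = -3 + K/3)
sqrt(-44591 + D(-22, 37*G)) = sqrt(-44591 + (-3 + (1/3)*(-22))) = sqrt(-44591 + (-3 - 22/3)) = sqrt(-44591 - 31/3) = sqrt(-133804/3) = 2*I*sqrt(100353)/3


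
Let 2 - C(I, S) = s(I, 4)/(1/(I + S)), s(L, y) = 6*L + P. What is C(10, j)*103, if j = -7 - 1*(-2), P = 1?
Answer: -31209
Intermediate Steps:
s(L, y) = 1 + 6*L (s(L, y) = 6*L + 1 = 1 + 6*L)
j = -5 (j = -7 + 2 = -5)
C(I, S) = 2 - (1 + 6*I)*(I + S) (C(I, S) = 2 - (1 + 6*I)/(1/(I + S)) = 2 - (1 + 6*I)*(I + S))
C(10, j)*103 = (2 - 1*10*(1 + 6*10) - 1*(-5)*(1 + 6*10))*103 = (2 - 1*10*(1 + 60) - 1*(-5)*(1 + 60))*103 = (2 - 1*10*61 - 1*(-5)*61)*103 = (2 - 610 + 305)*103 = -303*103 = -31209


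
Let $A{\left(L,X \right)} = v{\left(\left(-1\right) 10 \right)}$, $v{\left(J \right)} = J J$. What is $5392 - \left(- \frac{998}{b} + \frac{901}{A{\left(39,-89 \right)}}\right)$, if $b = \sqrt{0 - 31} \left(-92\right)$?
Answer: $\frac{538299}{100} + \frac{499 i \sqrt{31}}{1426} \approx 5383.0 + 1.9483 i$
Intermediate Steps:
$v{\left(J \right)} = J^{2}$
$A{\left(L,X \right)} = 100$ ($A{\left(L,X \right)} = \left(\left(-1\right) 10\right)^{2} = \left(-10\right)^{2} = 100$)
$b = - 92 i \sqrt{31}$ ($b = \sqrt{-31} \left(-92\right) = i \sqrt{31} \left(-92\right) = - 92 i \sqrt{31} \approx - 512.23 i$)
$5392 - \left(- \frac{998}{b} + \frac{901}{A{\left(39,-89 \right)}}\right) = 5392 + \left(- \frac{901}{100} + \frac{998}{\left(-92\right) i \sqrt{31}}\right) = 5392 + \left(\left(-901\right) \frac{1}{100} + 998 \frac{i \sqrt{31}}{2852}\right) = 5392 - \left(\frac{901}{100} - \frac{499 i \sqrt{31}}{1426}\right) = \frac{538299}{100} + \frac{499 i \sqrt{31}}{1426}$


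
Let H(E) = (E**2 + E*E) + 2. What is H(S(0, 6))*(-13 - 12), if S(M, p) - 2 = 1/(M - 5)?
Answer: -212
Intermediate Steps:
S(M, p) = 2 + 1/(-5 + M) (S(M, p) = 2 + 1/(M - 5) = 2 + 1/(-5 + M))
H(E) = 2 + 2*E**2 (H(E) = (E**2 + E**2) + 2 = 2*E**2 + 2 = 2 + 2*E**2)
H(S(0, 6))*(-13 - 12) = (2 + 2*((-9 + 2*0)/(-5 + 0))**2)*(-13 - 12) = (2 + 2*((-9 + 0)/(-5))**2)*(-25) = (2 + 2*(-1/5*(-9))**2)*(-25) = (2 + 2*(9/5)**2)*(-25) = (2 + 2*(81/25))*(-25) = (2 + 162/25)*(-25) = (212/25)*(-25) = -212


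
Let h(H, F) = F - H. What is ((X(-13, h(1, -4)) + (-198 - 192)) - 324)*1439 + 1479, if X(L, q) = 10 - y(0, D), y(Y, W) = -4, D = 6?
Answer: -1005821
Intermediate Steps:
X(L, q) = 14 (X(L, q) = 10 - 1*(-4) = 10 + 4 = 14)
((X(-13, h(1, -4)) + (-198 - 192)) - 324)*1439 + 1479 = ((14 + (-198 - 192)) - 324)*1439 + 1479 = ((14 - 390) - 324)*1439 + 1479 = (-376 - 324)*1439 + 1479 = -700*1439 + 1479 = -1007300 + 1479 = -1005821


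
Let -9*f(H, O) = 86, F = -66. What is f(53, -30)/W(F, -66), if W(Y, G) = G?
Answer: 43/297 ≈ 0.14478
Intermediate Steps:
f(H, O) = -86/9 (f(H, O) = -1/9*86 = -86/9)
f(53, -30)/W(F, -66) = -86/9/(-66) = -86/9*(-1/66) = 43/297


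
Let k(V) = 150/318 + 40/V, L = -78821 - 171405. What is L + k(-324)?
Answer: -1074218723/4293 ≈ -2.5023e+5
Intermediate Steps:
L = -250226
k(V) = 25/53 + 40/V (k(V) = 150*(1/318) + 40/V = 25/53 + 40/V)
L + k(-324) = -250226 + (25/53 + 40/(-324)) = -250226 + (25/53 + 40*(-1/324)) = -250226 + (25/53 - 10/81) = -250226 + 1495/4293 = -1074218723/4293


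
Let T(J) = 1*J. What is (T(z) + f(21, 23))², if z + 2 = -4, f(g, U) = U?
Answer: 289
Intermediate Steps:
z = -6 (z = -2 - 4 = -6)
T(J) = J
(T(z) + f(21, 23))² = (-6 + 23)² = 17² = 289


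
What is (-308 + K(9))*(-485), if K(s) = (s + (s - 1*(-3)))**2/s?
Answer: 125615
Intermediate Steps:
K(s) = (3 + 2*s)**2/s (K(s) = (s + (s + 3))**2/s = (s + (3 + s))**2/s = (3 + 2*s)**2/s)
(-308 + K(9))*(-485) = (-308 + (3 + 2*9)**2/9)*(-485) = (-308 + (3 + 18)**2/9)*(-485) = (-308 + (1/9)*21**2)*(-485) = (-308 + (1/9)*441)*(-485) = (-308 + 49)*(-485) = -259*(-485) = 125615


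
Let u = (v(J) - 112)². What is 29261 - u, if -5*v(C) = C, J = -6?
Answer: 424609/25 ≈ 16984.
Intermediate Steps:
v(C) = -C/5
u = 306916/25 (u = (-⅕*(-6) - 112)² = (6/5 - 112)² = (-554/5)² = 306916/25 ≈ 12277.)
29261 - u = 29261 - 1*306916/25 = 29261 - 306916/25 = 424609/25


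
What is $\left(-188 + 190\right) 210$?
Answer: $420$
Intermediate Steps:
$\left(-188 + 190\right) 210 = 2 \cdot 210 = 420$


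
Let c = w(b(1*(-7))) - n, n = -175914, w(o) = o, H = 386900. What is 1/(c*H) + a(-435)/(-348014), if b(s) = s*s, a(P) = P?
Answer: 14807418596257/11846411298392900 ≈ 0.0012500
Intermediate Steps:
b(s) = s²
c = 175963 (c = (1*(-7))² - 1*(-175914) = (-7)² + 175914 = 49 + 175914 = 175963)
1/(c*H) + a(-435)/(-348014) = 1/(175963*386900) - 435/(-348014) = (1/175963)*(1/386900) - 435*(-1/348014) = 1/68080084700 + 435/348014 = 14807418596257/11846411298392900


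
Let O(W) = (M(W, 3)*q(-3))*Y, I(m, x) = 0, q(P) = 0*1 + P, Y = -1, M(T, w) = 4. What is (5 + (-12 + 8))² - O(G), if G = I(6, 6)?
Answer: -11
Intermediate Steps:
q(P) = P (q(P) = 0 + P = P)
G = 0
O(W) = 12 (O(W) = (4*(-3))*(-1) = -12*(-1) = 12)
(5 + (-12 + 8))² - O(G) = (5 + (-12 + 8))² - 1*12 = (5 - 4)² - 12 = 1² - 12 = 1 - 12 = -11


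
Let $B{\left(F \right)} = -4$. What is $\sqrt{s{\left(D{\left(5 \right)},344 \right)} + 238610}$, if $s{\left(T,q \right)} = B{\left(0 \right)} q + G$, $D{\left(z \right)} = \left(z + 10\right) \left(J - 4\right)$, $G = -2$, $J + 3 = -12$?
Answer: $4 \sqrt{14827} \approx 487.06$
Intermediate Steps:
$J = -15$ ($J = -3 - 12 = -15$)
$D{\left(z \right)} = -190 - 19 z$ ($D{\left(z \right)} = \left(z + 10\right) \left(-15 - 4\right) = \left(10 + z\right) \left(-19\right) = -190 - 19 z$)
$s{\left(T,q \right)} = -2 - 4 q$ ($s{\left(T,q \right)} = - 4 q - 2 = -2 - 4 q$)
$\sqrt{s{\left(D{\left(5 \right)},344 \right)} + 238610} = \sqrt{\left(-2 - 1376\right) + 238610} = \sqrt{-1378 + 238610} = \sqrt{237232} = 4 \sqrt{14827}$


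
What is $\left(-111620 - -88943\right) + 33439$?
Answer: $10762$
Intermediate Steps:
$\left(-111620 - -88943\right) + 33439 = \left(-111620 + \left(-58147 + 147090\right)\right) + 33439 = \left(-111620 + 88943\right) + 33439 = -22677 + 33439 = 10762$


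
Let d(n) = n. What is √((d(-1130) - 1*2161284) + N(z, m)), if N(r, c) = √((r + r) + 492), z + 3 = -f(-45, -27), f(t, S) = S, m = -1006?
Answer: √(-2162414 + 6*√15) ≈ 1470.5*I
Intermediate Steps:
z = 24 (z = -3 - 1*(-27) = -3 + 27 = 24)
N(r, c) = √(492 + 2*r) (N(r, c) = √(2*r + 492) = √(492 + 2*r))
√((d(-1130) - 1*2161284) + N(z, m)) = √((-1130 - 1*2161284) + √(492 + 2*24)) = √((-1130 - 2161284) + √(492 + 48)) = √(-2162414 + √540) = √(-2162414 + 6*√15)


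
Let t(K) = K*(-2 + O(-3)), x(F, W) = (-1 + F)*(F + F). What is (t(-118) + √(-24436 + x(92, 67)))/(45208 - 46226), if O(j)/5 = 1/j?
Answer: -649/1527 - I*√1923/509 ≈ -0.42502 - 0.086153*I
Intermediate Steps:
x(F, W) = 2*F*(-1 + F) (x(F, W) = (-1 + F)*(2*F) = 2*F*(-1 + F))
O(j) = 5/j
t(K) = -11*K/3 (t(K) = K*(-2 + 5/(-3)) = K*(-2 + 5*(-⅓)) = K*(-2 - 5/3) = K*(-11/3) = -11*K/3)
(t(-118) + √(-24436 + x(92, 67)))/(45208 - 46226) = (-11/3*(-118) + √(-24436 + 2*92*(-1 + 92)))/(45208 - 46226) = (1298/3 + √(-24436 + 2*92*91))/(-1018) = (1298/3 + √(-24436 + 16744))*(-1/1018) = (1298/3 + √(-7692))*(-1/1018) = (1298/3 + 2*I*√1923)*(-1/1018) = -649/1527 - I*√1923/509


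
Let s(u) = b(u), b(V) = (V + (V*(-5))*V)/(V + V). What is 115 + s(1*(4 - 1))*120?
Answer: -725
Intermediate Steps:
b(V) = (V - 5*V**2)/(2*V) (b(V) = (V + (-5*V)*V)/((2*V)) = (V - 5*V**2)*(1/(2*V)) = (V - 5*V**2)/(2*V))
s(u) = 1/2 - 5*u/2
115 + s(1*(4 - 1))*120 = 115 + (1/2 - 5*(4 - 1)/2)*120 = 115 + (1/2 - 5*3/2)*120 = 115 + (1/2 - 5/2*3)*120 = 115 + (1/2 - 15/2)*120 = 115 - 7*120 = 115 - 840 = -725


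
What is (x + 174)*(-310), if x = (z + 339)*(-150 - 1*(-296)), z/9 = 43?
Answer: -32912700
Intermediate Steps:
z = 387 (z = 9*43 = 387)
x = 105996 (x = (387 + 339)*(-150 - 1*(-296)) = 726*(-150 + 296) = 726*146 = 105996)
(x + 174)*(-310) = (105996 + 174)*(-310) = 106170*(-310) = -32912700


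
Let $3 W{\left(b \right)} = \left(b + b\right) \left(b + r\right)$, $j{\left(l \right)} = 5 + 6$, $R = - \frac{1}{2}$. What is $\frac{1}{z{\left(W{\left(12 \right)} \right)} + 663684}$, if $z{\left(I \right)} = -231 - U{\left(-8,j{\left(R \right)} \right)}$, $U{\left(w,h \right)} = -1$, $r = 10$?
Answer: $\frac{1}{663454} \approx 1.5073 \cdot 10^{-6}$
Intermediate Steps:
$R = - \frac{1}{2}$ ($R = \left(-1\right) \frac{1}{2} = - \frac{1}{2} \approx -0.5$)
$j{\left(l \right)} = 11$
$W{\left(b \right)} = \frac{2 b \left(10 + b\right)}{3}$ ($W{\left(b \right)} = \frac{\left(b + b\right) \left(b + 10\right)}{3} = \frac{2 b \left(10 + b\right)}{3}$)
$z{\left(I \right)} = -230$ ($z{\left(I \right)} = -231 - -1 = -231 + 1 = -230$)
$\frac{1}{z{\left(W{\left(12 \right)} \right)} + 663684} = \frac{1}{-230 + 663684} = \frac{1}{663454}$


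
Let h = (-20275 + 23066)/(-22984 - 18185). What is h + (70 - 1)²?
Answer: 196002818/41169 ≈ 4760.9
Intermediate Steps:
h = -2791/41169 (h = 2791/(-41169) = 2791*(-1/41169) = -2791/41169 ≈ -0.067794)
h + (70 - 1)² = -2791/41169 + (70 - 1)² = -2791/41169 + 69² = -2791/41169 + 4761 = 196002818/41169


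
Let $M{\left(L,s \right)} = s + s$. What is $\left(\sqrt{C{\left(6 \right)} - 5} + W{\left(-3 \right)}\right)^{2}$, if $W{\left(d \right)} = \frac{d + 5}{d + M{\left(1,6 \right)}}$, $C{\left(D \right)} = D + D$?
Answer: $\frac{571}{81} + \frac{4 \sqrt{7}}{9} \approx 8.2253$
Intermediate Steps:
$C{\left(D \right)} = 2 D$
$M{\left(L,s \right)} = 2 s$
$W{\left(d \right)} = \frac{5 + d}{12 + d}$ ($W{\left(d \right)} = \frac{d + 5}{d + 2 \cdot 6} = \frac{5 + d}{d + 12} = \frac{5 + d}{12 + d}$)
$\left(\sqrt{C{\left(6 \right)} - 5} + W{\left(-3 \right)}\right)^{2} = \left(\sqrt{2 \cdot 6 - 5} + \frac{5 - 3}{12 - 3}\right)^{2} = \left(\sqrt{12 - 5} + \frac{1}{9} \cdot 2\right)^{2} = \left(\sqrt{7} + \frac{1}{9} \cdot 2\right)^{2} = \left(\sqrt{7} + \frac{2}{9}\right)^{2} = \left(\frac{2}{9} + \sqrt{7}\right)^{2}$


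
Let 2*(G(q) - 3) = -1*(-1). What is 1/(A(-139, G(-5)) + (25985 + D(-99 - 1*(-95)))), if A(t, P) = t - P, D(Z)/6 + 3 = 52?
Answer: 2/52273 ≈ 3.8261e-5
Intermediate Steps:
D(Z) = 294 (D(Z) = -18 + 6*52 = -18 + 312 = 294)
G(q) = 7/2 (G(q) = 3 + (-1*(-1))/2 = 3 + (½)*1 = 3 + ½ = 7/2)
1/(A(-139, G(-5)) + (25985 + D(-99 - 1*(-95)))) = 1/((-139 - 1*7/2) + (25985 + 294)) = 1/((-139 - 7/2) + 26279) = 1/(-285/2 + 26279) = 1/(52273/2) = 2/52273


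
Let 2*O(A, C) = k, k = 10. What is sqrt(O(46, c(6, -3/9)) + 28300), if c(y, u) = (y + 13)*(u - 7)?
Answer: 3*sqrt(3145) ≈ 168.24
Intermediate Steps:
c(y, u) = (-7 + u)*(13 + y) (c(y, u) = (13 + y)*(-7 + u) = (-7 + u)*(13 + y))
O(A, C) = 5 (O(A, C) = (1/2)*10 = 5)
sqrt(O(46, c(6, -3/9)) + 28300) = sqrt(5 + 28300) = sqrt(28305) = 3*sqrt(3145)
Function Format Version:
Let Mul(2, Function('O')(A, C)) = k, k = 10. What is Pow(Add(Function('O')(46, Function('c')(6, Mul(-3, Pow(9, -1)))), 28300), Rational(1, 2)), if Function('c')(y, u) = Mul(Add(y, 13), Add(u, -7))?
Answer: Mul(3, Pow(3145, Rational(1, 2))) ≈ 168.24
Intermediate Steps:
Function('c')(y, u) = Mul(Add(-7, u), Add(13, y)) (Function('c')(y, u) = Mul(Add(13, y), Add(-7, u)) = Mul(Add(-7, u), Add(13, y)))
Function('O')(A, C) = 5 (Function('O')(A, C) = Mul(Rational(1, 2), 10) = 5)
Pow(Add(Function('O')(46, Function('c')(6, Mul(-3, Pow(9, -1)))), 28300), Rational(1, 2)) = Pow(Add(5, 28300), Rational(1, 2)) = Pow(28305, Rational(1, 2)) = Mul(3, Pow(3145, Rational(1, 2)))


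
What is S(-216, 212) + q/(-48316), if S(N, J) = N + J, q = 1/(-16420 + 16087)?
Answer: -64356911/16089228 ≈ -4.0000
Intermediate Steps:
q = -1/333 (q = 1/(-333) = -1/333 ≈ -0.0030030)
S(N, J) = J + N
S(-216, 212) + q/(-48316) = (212 - 216) - 1/333/(-48316) = -4 - 1/333*(-1/48316) = -4 + 1/16089228 = -64356911/16089228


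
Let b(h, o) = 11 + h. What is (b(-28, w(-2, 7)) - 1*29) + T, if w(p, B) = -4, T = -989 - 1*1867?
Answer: -2902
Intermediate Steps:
T = -2856 (T = -989 - 1867 = -2856)
(b(-28, w(-2, 7)) - 1*29) + T = ((11 - 28) - 1*29) - 2856 = (-17 - 29) - 2856 = -46 - 2856 = -2902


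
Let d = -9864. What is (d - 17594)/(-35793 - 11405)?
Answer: 13729/23599 ≈ 0.58176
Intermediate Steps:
(d - 17594)/(-35793 - 11405) = (-9864 - 17594)/(-35793 - 11405) = -27458/(-47198) = -27458*(-1/47198) = 13729/23599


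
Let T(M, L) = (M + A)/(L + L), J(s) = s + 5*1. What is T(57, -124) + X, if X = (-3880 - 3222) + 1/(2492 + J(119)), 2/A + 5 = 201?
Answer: -56444315527/7947408 ≈ -7102.2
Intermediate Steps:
A = 1/98 (A = 2/(-5 + 201) = 2/196 = 2*(1/196) = 1/98 ≈ 0.010204)
J(s) = 5 + s (J(s) = s + 5 = 5 + s)
T(M, L) = (1/98 + M)/(2*L) (T(M, L) = (M + 1/98)/(L + L) = (1/98 + M)/((2*L)) = (1/98 + M)*(1/(2*L)) = (1/98 + M)/(2*L))
X = -18578831/2616 (X = (-3880 - 3222) + 1/(2492 + (5 + 119)) = -7102 + 1/(2492 + 124) = -7102 + 1/2616 = -18578831/2616 ≈ -7102.0)
T(57, -124) + X = (1/196)*(1 + 98*57)/(-124) - 18578831/2616 = (1/196)*(-1/124)*(1 + 5586) - 18578831/2616 = (1/196)*(-1/124)*5587 - 18578831/2616 = -5587/24304 - 18578831/2616 = -56444315527/7947408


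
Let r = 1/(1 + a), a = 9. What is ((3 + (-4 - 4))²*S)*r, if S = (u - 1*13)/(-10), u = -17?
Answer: 15/2 ≈ 7.5000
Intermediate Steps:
r = ⅒ (r = 1/(1 + 9) = 1/10 = ⅒ ≈ 0.10000)
S = 3 (S = (-17 - 1*13)/(-10) = (-17 - 13)*(-⅒) = -30*(-⅒) = 3)
((3 + (-4 - 4))²*S)*r = ((3 + (-4 - 4))²*3)*(⅒) = ((3 - 8)²*3)*(⅒) = ((-5)²*3)*(⅒) = (25*3)*(⅒) = 75*(⅒) = 15/2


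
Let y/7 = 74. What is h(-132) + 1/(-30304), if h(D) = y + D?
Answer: 11697343/30304 ≈ 386.00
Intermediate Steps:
y = 518 (y = 7*74 = 518)
h(D) = 518 + D
h(-132) + 1/(-30304) = (518 - 132) + 1/(-30304) = 386 - 1/30304 = 11697343/30304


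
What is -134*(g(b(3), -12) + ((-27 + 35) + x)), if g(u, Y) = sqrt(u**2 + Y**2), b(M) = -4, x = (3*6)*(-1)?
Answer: 1340 - 536*sqrt(10) ≈ -354.98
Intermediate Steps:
x = -18 (x = 18*(-1) = -18)
g(u, Y) = sqrt(Y**2 + u**2)
-134*(g(b(3), -12) + ((-27 + 35) + x)) = -134*(sqrt((-12)**2 + (-4)**2) + ((-27 + 35) - 18)) = -134*(sqrt(144 + 16) + (8 - 18)) = -134*(sqrt(160) - 10) = -134*(4*sqrt(10) - 10) = -134*(-10 + 4*sqrt(10)) = 1340 - 536*sqrt(10)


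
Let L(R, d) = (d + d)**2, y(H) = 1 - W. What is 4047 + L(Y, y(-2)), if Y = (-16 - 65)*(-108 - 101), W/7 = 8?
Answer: 16147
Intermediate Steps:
W = 56 (W = 7*8 = 56)
Y = 16929 (Y = -81*(-209) = 16929)
y(H) = -55 (y(H) = 1 - 1*56 = 1 - 56 = -55)
L(R, d) = 4*d**2 (L(R, d) = (2*d)**2 = 4*d**2)
4047 + L(Y, y(-2)) = 4047 + 4*(-55)**2 = 4047 + 4*3025 = 4047 + 12100 = 16147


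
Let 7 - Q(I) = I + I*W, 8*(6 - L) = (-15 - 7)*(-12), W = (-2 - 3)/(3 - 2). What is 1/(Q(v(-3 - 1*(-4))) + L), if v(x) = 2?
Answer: -1/12 ≈ -0.083333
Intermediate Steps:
W = -5 (W = -5/1 = -5*1 = -5)
L = -27 (L = 6 - (-15 - 7)*(-12)/8 = 6 - (-11)*(-12)/4 = 6 - ⅛*264 = 6 - 33 = -27)
Q(I) = 7 + 4*I (Q(I) = 7 - (I + I*(-5)) = 7 - (I - 5*I) = 7 - (-4)*I = 7 + 4*I)
1/(Q(v(-3 - 1*(-4))) + L) = 1/((7 + 4*2) - 27) = 1/((7 + 8) - 27) = 1/(15 - 27) = 1/(-12) = -1/12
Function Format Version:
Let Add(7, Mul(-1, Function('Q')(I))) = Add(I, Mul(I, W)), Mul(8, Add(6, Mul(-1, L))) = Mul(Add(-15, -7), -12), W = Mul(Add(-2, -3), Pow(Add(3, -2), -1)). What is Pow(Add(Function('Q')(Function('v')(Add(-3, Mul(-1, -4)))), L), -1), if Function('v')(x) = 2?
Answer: Rational(-1, 12) ≈ -0.083333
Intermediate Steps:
W = -5 (W = Mul(-5, Pow(1, -1)) = Mul(-5, 1) = -5)
L = -27 (L = Add(6, Mul(Rational(-1, 8), Mul(Add(-15, -7), -12))) = Add(6, Mul(Rational(-1, 8), Mul(-22, -12))) = Add(6, Mul(Rational(-1, 8), 264)) = Add(6, -33) = -27)
Function('Q')(I) = Add(7, Mul(4, I)) (Function('Q')(I) = Add(7, Mul(-1, Add(I, Mul(I, -5)))) = Add(7, Mul(-1, Add(I, Mul(-5, I)))) = Add(7, Mul(-1, Mul(-4, I))) = Add(7, Mul(4, I)))
Pow(Add(Function('Q')(Function('v')(Add(-3, Mul(-1, -4)))), L), -1) = Pow(Add(Add(7, Mul(4, 2)), -27), -1) = Pow(Add(Add(7, 8), -27), -1) = Pow(Add(15, -27), -1) = Pow(-12, -1) = Rational(-1, 12)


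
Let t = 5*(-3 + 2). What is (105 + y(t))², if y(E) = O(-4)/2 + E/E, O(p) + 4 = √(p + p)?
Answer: (104 + I*√2)² ≈ 10814.0 + 294.16*I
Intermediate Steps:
t = -5 (t = 5*(-1) = -5)
O(p) = -4 + √2*√p (O(p) = -4 + √(p + p) = -4 + √(2*p) = -4 + √2*√p)
y(E) = -1 + I*√2 (y(E) = (-4 + √2*√(-4))/2 + E/E = (-4 + √2*(2*I))*(½) + 1 = (-4 + 2*I*√2)*(½) + 1 = (-2 + I*√2) + 1 = -1 + I*√2)
(105 + y(t))² = (105 + (-1 + I*√2))² = (104 + I*√2)²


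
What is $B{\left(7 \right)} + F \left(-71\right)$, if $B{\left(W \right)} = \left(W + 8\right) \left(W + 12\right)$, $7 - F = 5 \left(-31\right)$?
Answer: $-11217$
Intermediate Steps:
$F = 162$ ($F = 7 - 5 \left(-31\right) = 7 - -155 = 7 + 155 = 162$)
$B{\left(W \right)} = \left(8 + W\right) \left(12 + W\right)$
$B{\left(7 \right)} + F \left(-71\right) = \left(96 + 7^{2} + 20 \cdot 7\right) + 162 \left(-71\right) = \left(96 + 49 + 140\right) - 11502 = 285 - 11502 = -11217$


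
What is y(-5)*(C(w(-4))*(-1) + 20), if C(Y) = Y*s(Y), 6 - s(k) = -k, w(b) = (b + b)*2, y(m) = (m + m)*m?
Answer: -7000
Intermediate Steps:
y(m) = 2*m**2 (y(m) = (2*m)*m = 2*m**2)
w(b) = 4*b (w(b) = (2*b)*2 = 4*b)
s(k) = 6 + k (s(k) = 6 - (-1)*k = 6 + k)
C(Y) = Y*(6 + Y)
y(-5)*(C(w(-4))*(-1) + 20) = (2*(-5)**2)*(((4*(-4))*(6 + 4*(-4)))*(-1) + 20) = (2*25)*(-16*(6 - 16)*(-1) + 20) = 50*(-16*(-10)*(-1) + 20) = 50*(160*(-1) + 20) = 50*(-160 + 20) = 50*(-140) = -7000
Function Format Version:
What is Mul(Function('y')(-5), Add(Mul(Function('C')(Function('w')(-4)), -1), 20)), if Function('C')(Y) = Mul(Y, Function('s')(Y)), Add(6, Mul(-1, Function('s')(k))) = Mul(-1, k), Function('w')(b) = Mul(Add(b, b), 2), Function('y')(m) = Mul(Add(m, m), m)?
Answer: -7000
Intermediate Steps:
Function('y')(m) = Mul(2, Pow(m, 2)) (Function('y')(m) = Mul(Mul(2, m), m) = Mul(2, Pow(m, 2)))
Function('w')(b) = Mul(4, b) (Function('w')(b) = Mul(Mul(2, b), 2) = Mul(4, b))
Function('s')(k) = Add(6, k) (Function('s')(k) = Add(6, Mul(-1, Mul(-1, k))) = Add(6, k))
Function('C')(Y) = Mul(Y, Add(6, Y))
Mul(Function('y')(-5), Add(Mul(Function('C')(Function('w')(-4)), -1), 20)) = Mul(Mul(2, Pow(-5, 2)), Add(Mul(Mul(Mul(4, -4), Add(6, Mul(4, -4))), -1), 20)) = Mul(Mul(2, 25), Add(Mul(Mul(-16, Add(6, -16)), -1), 20)) = Mul(50, Add(Mul(Mul(-16, -10), -1), 20)) = Mul(50, Add(Mul(160, -1), 20)) = Mul(50, Add(-160, 20)) = Mul(50, -140) = -7000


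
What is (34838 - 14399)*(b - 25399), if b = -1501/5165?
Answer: -2681337960504/5165 ≈ -5.1914e+8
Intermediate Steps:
b = -1501/5165 (b = -1501*1/5165 = -1501/5165 ≈ -0.29061)
(34838 - 14399)*(b - 25399) = (34838 - 14399)*(-1501/5165 - 25399) = 20439*(-131187336/5165) = -2681337960504/5165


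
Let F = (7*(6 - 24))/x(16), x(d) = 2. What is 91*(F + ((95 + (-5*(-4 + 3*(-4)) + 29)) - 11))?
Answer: 11830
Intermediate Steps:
F = -63 (F = (7*(6 - 24))/2 = (7*(-18))*(½) = -126*½ = -63)
91*(F + ((95 + (-5*(-4 + 3*(-4)) + 29)) - 11)) = 91*(-63 + ((95 + (-5*(-4 + 3*(-4)) + 29)) - 11)) = 91*(-63 + ((95 + (-5*(-4 - 12) + 29)) - 11)) = 91*(-63 + ((95 + (-5*(-16) + 29)) - 11)) = 91*(-63 + ((95 + (80 + 29)) - 11)) = 91*(-63 + ((95 + 109) - 11)) = 91*(-63 + (204 - 11)) = 91*(-63 + 193) = 91*130 = 11830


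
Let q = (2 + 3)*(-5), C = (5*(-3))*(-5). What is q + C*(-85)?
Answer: -6400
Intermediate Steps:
C = 75 (C = -15*(-5) = 75)
q = -25 (q = 5*(-5) = -25)
q + C*(-85) = -25 + 75*(-85) = -25 - 6375 = -6400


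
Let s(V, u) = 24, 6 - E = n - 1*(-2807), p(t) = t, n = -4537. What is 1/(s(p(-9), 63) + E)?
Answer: 1/1760 ≈ 0.00056818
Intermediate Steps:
E = 1736 (E = 6 - (-4537 - 1*(-2807)) = 6 - (-4537 + 2807) = 6 - 1*(-1730) = 6 + 1730 = 1736)
1/(s(p(-9), 63) + E) = 1/(24 + 1736) = 1/1760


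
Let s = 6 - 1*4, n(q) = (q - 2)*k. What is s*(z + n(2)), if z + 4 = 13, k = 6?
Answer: 18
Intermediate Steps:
z = 9 (z = -4 + 13 = 9)
n(q) = -12 + 6*q (n(q) = (q - 2)*6 = (-2 + q)*6 = -12 + 6*q)
s = 2 (s = 6 - 4 = 2)
s*(z + n(2)) = 2*(9 + (-12 + 6*2)) = 2*(9 + (-12 + 12)) = 2*(9 + 0) = 2*9 = 18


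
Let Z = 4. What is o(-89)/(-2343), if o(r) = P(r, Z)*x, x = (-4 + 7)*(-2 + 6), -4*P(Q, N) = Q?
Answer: -89/781 ≈ -0.11396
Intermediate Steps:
P(Q, N) = -Q/4
x = 12 (x = 3*4 = 12)
o(r) = -3*r (o(r) = -r/4*12 = -3*r)
o(-89)/(-2343) = -3*(-89)/(-2343) = 267*(-1/2343) = -89/781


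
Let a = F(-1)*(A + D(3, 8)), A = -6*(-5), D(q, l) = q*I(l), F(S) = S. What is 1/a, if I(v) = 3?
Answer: -1/39 ≈ -0.025641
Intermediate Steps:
D(q, l) = 3*q (D(q, l) = q*3 = 3*q)
A = 30
a = -39 (a = -(30 + 3*3) = -(30 + 9) = -1*39 = -39)
1/a = 1/(-39) = -1/39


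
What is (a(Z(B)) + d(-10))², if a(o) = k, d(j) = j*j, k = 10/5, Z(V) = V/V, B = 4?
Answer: 10404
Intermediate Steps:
Z(V) = 1
k = 2 (k = 10*(⅕) = 2)
d(j) = j²
a(o) = 2
(a(Z(B)) + d(-10))² = (2 + (-10)²)² = (2 + 100)² = 102² = 10404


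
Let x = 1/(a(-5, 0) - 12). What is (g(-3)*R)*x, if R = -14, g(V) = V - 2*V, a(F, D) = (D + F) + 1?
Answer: 21/8 ≈ 2.6250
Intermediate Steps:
a(F, D) = 1 + D + F
g(V) = -V
x = -1/16 (x = 1/((1 + 0 - 5) - 12) = 1/(-4 - 12) = 1/(-16) = -1/16 ≈ -0.062500)
(g(-3)*R)*x = (-1*(-3)*(-14))*(-1/16) = (3*(-14))*(-1/16) = -42*(-1/16) = 21/8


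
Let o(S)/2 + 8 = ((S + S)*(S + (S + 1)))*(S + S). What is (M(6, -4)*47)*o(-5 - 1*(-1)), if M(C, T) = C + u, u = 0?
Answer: -257184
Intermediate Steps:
M(C, T) = C (M(C, T) = C + 0 = C)
o(S) = -16 + 8*S**2*(1 + 2*S) (o(S) = -16 + 2*(((S + S)*(S + (S + 1)))*(S + S)) = -16 + 2*(((2*S)*(S + (1 + S)))*(2*S)) = -16 + 2*(((2*S)*(1 + 2*S))*(2*S)) = -16 + 2*((2*S*(1 + 2*S))*(2*S)) = -16 + 2*(4*S**2*(1 + 2*S)) = -16 + 8*S**2*(1 + 2*S))
(M(6, -4)*47)*o(-5 - 1*(-1)) = (6*47)*(-16 + 8*(-5 - 1*(-1))**2 + 16*(-5 - 1*(-1))**3) = 282*(-16 + 8*(-5 + 1)**2 + 16*(-5 + 1)**3) = 282*(-16 + 8*(-4)**2 + 16*(-4)**3) = 282*(-16 + 8*16 + 16*(-64)) = 282*(-16 + 128 - 1024) = 282*(-912) = -257184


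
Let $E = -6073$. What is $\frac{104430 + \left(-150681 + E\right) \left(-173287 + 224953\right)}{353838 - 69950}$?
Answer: $- \frac{368124897}{12904} \approx -28528.0$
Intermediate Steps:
$\frac{104430 + \left(-150681 + E\right) \left(-173287 + 224953\right)}{353838 - 69950} = \frac{104430 + \left(-150681 - 6073\right) \left(-173287 + 224953\right)}{353838 - 69950} = \frac{104430 - 8098852164}{283888} = \left(104430 - 8098852164\right) \frac{1}{283888} = \left(-8098747734\right) \frac{1}{283888} = - \frac{368124897}{12904}$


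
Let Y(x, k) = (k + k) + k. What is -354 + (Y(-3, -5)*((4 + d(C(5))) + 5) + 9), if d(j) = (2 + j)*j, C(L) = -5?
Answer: -705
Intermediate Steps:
Y(x, k) = 3*k (Y(x, k) = 2*k + k = 3*k)
d(j) = j*(2 + j)
-354 + (Y(-3, -5)*((4 + d(C(5))) + 5) + 9) = -354 + ((3*(-5))*((4 - 5*(2 - 5)) + 5) + 9) = -354 + (-15*((4 - 5*(-3)) + 5) + 9) = -354 + (-15*((4 + 15) + 5) + 9) = -354 + (-15*(19 + 5) + 9) = -354 + (-15*24 + 9) = -354 + (-360 + 9) = -354 - 351 = -705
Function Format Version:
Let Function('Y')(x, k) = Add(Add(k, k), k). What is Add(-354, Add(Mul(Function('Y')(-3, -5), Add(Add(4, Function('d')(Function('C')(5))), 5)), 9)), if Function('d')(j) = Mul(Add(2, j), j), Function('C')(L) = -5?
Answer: -705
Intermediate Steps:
Function('Y')(x, k) = Mul(3, k) (Function('Y')(x, k) = Add(Mul(2, k), k) = Mul(3, k))
Function('d')(j) = Mul(j, Add(2, j))
Add(-354, Add(Mul(Function('Y')(-3, -5), Add(Add(4, Function('d')(Function('C')(5))), 5)), 9)) = Add(-354, Add(Mul(Mul(3, -5), Add(Add(4, Mul(-5, Add(2, -5))), 5)), 9)) = Add(-354, Add(Mul(-15, Add(Add(4, Mul(-5, -3)), 5)), 9)) = Add(-354, Add(Mul(-15, Add(Add(4, 15), 5)), 9)) = Add(-354, Add(Mul(-15, Add(19, 5)), 9)) = Add(-354, Add(Mul(-15, 24), 9)) = Add(-354, Add(-360, 9)) = Add(-354, -351) = -705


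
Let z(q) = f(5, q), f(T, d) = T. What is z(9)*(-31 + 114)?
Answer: 415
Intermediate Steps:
z(q) = 5
z(9)*(-31 + 114) = 5*(-31 + 114) = 5*83 = 415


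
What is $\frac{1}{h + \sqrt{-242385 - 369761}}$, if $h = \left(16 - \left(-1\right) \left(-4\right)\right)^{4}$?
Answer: $\frac{10368}{215296921} - \frac{i \sqrt{612146}}{430593842} \approx 4.8157 \cdot 10^{-5} - 1.817 \cdot 10^{-6} i$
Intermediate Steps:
$h = 20736$ ($h = \left(16 - 4\right)^{4} = 12^{4} = 20736$)
$\frac{1}{h + \sqrt{-242385 - 369761}} = \frac{1}{20736 + \sqrt{-242385 - 369761}} = \frac{1}{20736 + \sqrt{-612146}} = \frac{1}{20736 + i \sqrt{612146}}$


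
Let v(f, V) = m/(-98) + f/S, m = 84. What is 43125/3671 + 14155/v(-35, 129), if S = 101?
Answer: -36701145160/3124021 ≈ -11748.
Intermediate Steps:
v(f, V) = -6/7 + f/101 (v(f, V) = 84/(-98) + f/101 = 84*(-1/98) + f*(1/101) = -6/7 + f/101)
43125/3671 + 14155/v(-35, 129) = 43125/3671 + 14155/(-6/7 + (1/101)*(-35)) = 43125*(1/3671) + 14155/(-6/7 - 35/101) = 43125/3671 + 14155/(-851/707) = 43125/3671 + 14155*(-707/851) = 43125/3671 - 10007585/851 = -36701145160/3124021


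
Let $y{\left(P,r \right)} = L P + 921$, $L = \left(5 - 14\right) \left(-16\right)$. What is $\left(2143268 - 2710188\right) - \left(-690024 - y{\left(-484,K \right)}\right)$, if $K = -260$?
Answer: $54329$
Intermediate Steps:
$L = 144$ ($L = \left(-9\right) \left(-16\right) = 144$)
$y{\left(P,r \right)} = 921 + 144 P$ ($y{\left(P,r \right)} = 144 P + 921 = 921 + 144 P$)
$\left(2143268 - 2710188\right) - \left(-690024 - y{\left(-484,K \right)}\right) = \left(2143268 - 2710188\right) + \left(\left(\left(921 + 144 \left(-484\right)\right) + 1118570\right) - 428546\right) = -566920 + \left(\left(\left(921 - 69696\right) + 1118570\right) - 428546\right) = -566920 + \left(\left(-68775 + 1118570\right) - 428546\right) = -566920 + \left(1049795 - 428546\right) = -566920 + 621249 = 54329$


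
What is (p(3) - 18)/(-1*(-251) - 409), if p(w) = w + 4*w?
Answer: 3/158 ≈ 0.018987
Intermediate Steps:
p(w) = 5*w
(p(3) - 18)/(-1*(-251) - 409) = (5*3 - 18)/(-1*(-251) - 409) = (15 - 18)/(251 - 409) = -3/(-158) = -3*(-1/158) = 3/158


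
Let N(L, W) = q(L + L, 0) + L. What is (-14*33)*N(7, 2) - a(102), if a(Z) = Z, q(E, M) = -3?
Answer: -1950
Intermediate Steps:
N(L, W) = -3 + L
(-14*33)*N(7, 2) - a(102) = (-14*33)*(-3 + 7) - 1*102 = -462*4 - 102 = -1848 - 102 = -1950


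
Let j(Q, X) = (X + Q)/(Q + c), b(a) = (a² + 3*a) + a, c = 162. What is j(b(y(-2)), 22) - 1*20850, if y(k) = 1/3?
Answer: -30670139/1471 ≈ -20850.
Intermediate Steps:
y(k) = ⅓
b(a) = a² + 4*a
j(Q, X) = (Q + X)/(162 + Q) (j(Q, X) = (X + Q)/(Q + 162) = (Q + X)/(162 + Q))
j(b(y(-2)), 22) - 1*20850 = ((4 + ⅓)/3 + 22)/(162 + (4 + ⅓)/3) - 1*20850 = ((⅓)*(13/3) + 22)/(162 + (⅓)*(13/3)) - 20850 = (13/9 + 22)/(162 + 13/9) - 20850 = (211/9)/(1471/9) - 20850 = (9/1471)*(211/9) - 20850 = 211/1471 - 20850 = -30670139/1471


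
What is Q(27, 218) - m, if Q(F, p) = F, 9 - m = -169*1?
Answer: -151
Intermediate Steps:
m = 178 (m = 9 - (-169) = 9 - 1*(-169) = 9 + 169 = 178)
Q(27, 218) - m = 27 - 1*178 = 27 - 178 = -151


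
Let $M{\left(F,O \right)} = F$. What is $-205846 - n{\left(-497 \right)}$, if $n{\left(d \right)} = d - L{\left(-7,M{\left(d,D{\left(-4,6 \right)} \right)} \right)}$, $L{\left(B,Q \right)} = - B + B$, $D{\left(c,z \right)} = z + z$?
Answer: $-205349$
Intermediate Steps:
$D{\left(c,z \right)} = 2 z$
$L{\left(B,Q \right)} = 0$
$n{\left(d \right)} = d$ ($n{\left(d \right)} = d - 0 = d + 0 = d$)
$-205846 - n{\left(-497 \right)} = -205846 - -497 = -205846 + 497 = -205349$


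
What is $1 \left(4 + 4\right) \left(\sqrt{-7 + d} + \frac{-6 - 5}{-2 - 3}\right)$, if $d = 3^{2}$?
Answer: $\frac{88}{5} + 8 \sqrt{2} \approx 28.914$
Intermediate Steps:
$d = 9$
$1 \left(4 + 4\right) \left(\sqrt{-7 + d} + \frac{-6 - 5}{-2 - 3}\right) = 1 \left(4 + 4\right) \left(\sqrt{-7 + 9} + \frac{-6 - 5}{-2 - 3}\right) = 1 \cdot 8 \left(\sqrt{2} - \frac{11}{-5}\right) = 8 \left(\sqrt{2} - - \frac{11}{5}\right) = 8 \left(\sqrt{2} + \frac{11}{5}\right) = 8 \left(\frac{11}{5} + \sqrt{2}\right) = \frac{88}{5} + 8 \sqrt{2}$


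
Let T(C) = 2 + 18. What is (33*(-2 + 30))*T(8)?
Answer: 18480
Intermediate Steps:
T(C) = 20
(33*(-2 + 30))*T(8) = (33*(-2 + 30))*20 = (33*28)*20 = 924*20 = 18480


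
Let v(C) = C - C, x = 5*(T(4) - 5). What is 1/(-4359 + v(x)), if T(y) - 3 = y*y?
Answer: -1/4359 ≈ -0.00022941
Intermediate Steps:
T(y) = 3 + y² (T(y) = 3 + y*y = 3 + y²)
x = 70 (x = 5*((3 + 4²) - 5) = 5*((3 + 16) - 5) = 5*(19 - 5) = 5*14 = 70)
v(C) = 0
1/(-4359 + v(x)) = 1/(-4359 + 0) = 1/(-4359) = -1/4359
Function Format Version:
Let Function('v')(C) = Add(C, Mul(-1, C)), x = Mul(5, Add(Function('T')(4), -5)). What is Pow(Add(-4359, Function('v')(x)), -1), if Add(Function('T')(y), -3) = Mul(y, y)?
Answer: Rational(-1, 4359) ≈ -0.00022941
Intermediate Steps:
Function('T')(y) = Add(3, Pow(y, 2)) (Function('T')(y) = Add(3, Mul(y, y)) = Add(3, Pow(y, 2)))
x = 70 (x = Mul(5, Add(Add(3, Pow(4, 2)), -5)) = Mul(5, Add(Add(3, 16), -5)) = Mul(5, Add(19, -5)) = Mul(5, 14) = 70)
Function('v')(C) = 0
Pow(Add(-4359, Function('v')(x)), -1) = Pow(Add(-4359, 0), -1) = Pow(-4359, -1) = Rational(-1, 4359)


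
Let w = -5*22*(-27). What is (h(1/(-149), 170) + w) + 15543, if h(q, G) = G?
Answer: 18683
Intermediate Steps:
w = 2970 (w = -110*(-27) = 2970)
(h(1/(-149), 170) + w) + 15543 = (170 + 2970) + 15543 = 3140 + 15543 = 18683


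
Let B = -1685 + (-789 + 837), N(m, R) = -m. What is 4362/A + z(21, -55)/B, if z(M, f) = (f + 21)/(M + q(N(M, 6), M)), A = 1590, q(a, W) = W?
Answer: 24996584/9109905 ≈ 2.7439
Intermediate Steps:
z(M, f) = (21 + f)/(2*M) (z(M, f) = (f + 21)/(M + M) = (21 + f)/((2*M)) = (21 + f)*(1/(2*M)) = (21 + f)/(2*M))
B = -1637 (B = -1685 + 48 = -1637)
4362/A + z(21, -55)/B = 4362/1590 + ((½)*(21 - 55)/21)/(-1637) = 4362*(1/1590) + ((½)*(1/21)*(-34))*(-1/1637) = 727/265 - 17/21*(-1/1637) = 727/265 + 17/34377 = 24996584/9109905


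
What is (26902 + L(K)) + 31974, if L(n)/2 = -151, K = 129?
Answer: 58574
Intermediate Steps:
L(n) = -302 (L(n) = 2*(-151) = -302)
(26902 + L(K)) + 31974 = (26902 - 302) + 31974 = 26600 + 31974 = 58574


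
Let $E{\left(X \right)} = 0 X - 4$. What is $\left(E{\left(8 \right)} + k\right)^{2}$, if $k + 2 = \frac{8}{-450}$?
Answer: $\frac{1833316}{50625} \approx 36.214$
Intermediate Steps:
$E{\left(X \right)} = -4$ ($E{\left(X \right)} = 0 - 4 = -4$)
$k = - \frac{454}{225}$ ($k = -2 + \frac{8}{-450} = -2 + 8 \left(- \frac{1}{450}\right) = -2 - \frac{4}{225} = - \frac{454}{225} \approx -2.0178$)
$\left(E{\left(8 \right)} + k\right)^{2} = \left(-4 - \frac{454}{225}\right)^{2} = \left(- \frac{1354}{225}\right)^{2} = \frac{1833316}{50625}$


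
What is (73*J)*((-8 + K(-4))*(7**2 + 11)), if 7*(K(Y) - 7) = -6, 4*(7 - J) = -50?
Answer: -1110330/7 ≈ -1.5862e+5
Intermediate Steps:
J = 39/2 (J = 7 - 1/4*(-50) = 7 + 25/2 = 39/2 ≈ 19.500)
K(Y) = 43/7 (K(Y) = 7 + (1/7)*(-6) = 7 - 6/7 = 43/7)
(73*J)*((-8 + K(-4))*(7**2 + 11)) = (73*(39/2))*((-8 + 43/7)*(7**2 + 11)) = 2847*(-13*(49 + 11)/7)/2 = 2847*(-13/7*60)/2 = (2847/2)*(-780/7) = -1110330/7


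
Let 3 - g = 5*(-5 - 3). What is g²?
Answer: 1849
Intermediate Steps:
g = 43 (g = 3 - 5*(-5 - 3) = 3 - 5*(-8) = 3 - 1*(-40) = 3 + 40 = 43)
g² = 43² = 1849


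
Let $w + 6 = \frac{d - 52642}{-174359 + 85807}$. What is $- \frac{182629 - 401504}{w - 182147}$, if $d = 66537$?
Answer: $- \frac{19381819000}{16130026351} \approx -1.2016$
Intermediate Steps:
$w = - \frac{545207}{88552}$ ($w = -6 + \frac{66537 - 52642}{-174359 + 85807} = -6 + \frac{13895}{-88552} = -6 + 13895 \left(- \frac{1}{88552}\right) = -6 - \frac{13895}{88552} = - \frac{545207}{88552} \approx -6.1569$)
$- \frac{182629 - 401504}{w - 182147} = - \frac{182629 - 401504}{- \frac{545207}{88552} - 182147} = - \frac{-218875}{- \frac{16130026351}{88552}} = - \frac{\left(-218875\right) \left(-88552\right)}{16130026351} = \left(-1\right) \frac{19381819000}{16130026351} = - \frac{19381819000}{16130026351}$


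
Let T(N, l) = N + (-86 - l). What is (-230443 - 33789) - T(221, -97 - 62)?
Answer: -264526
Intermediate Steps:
T(N, l) = -86 + N - l
(-230443 - 33789) - T(221, -97 - 62) = (-230443 - 33789) - (-86 + 221 - (-97 - 62)) = -264232 - (-86 + 221 - 1*(-159)) = -264232 - (-86 + 221 + 159) = -264232 - 1*294 = -264232 - 294 = -264526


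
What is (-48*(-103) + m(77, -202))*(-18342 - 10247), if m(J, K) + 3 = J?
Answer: -143459602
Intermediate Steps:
m(J, K) = -3 + J
(-48*(-103) + m(77, -202))*(-18342 - 10247) = (-48*(-103) + (-3 + 77))*(-18342 - 10247) = (4944 + 74)*(-28589) = 5018*(-28589) = -143459602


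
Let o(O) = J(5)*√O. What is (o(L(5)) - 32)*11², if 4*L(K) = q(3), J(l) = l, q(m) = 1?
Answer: -7139/2 ≈ -3569.5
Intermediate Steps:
L(K) = ¼ (L(K) = (¼)*1 = ¼)
o(O) = 5*√O
(o(L(5)) - 32)*11² = (5*√(¼) - 32)*11² = (5*(½) - 32)*121 = (5/2 - 32)*121 = -59/2*121 = -7139/2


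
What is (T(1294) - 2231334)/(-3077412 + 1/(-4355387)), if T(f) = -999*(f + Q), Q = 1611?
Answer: 22358069932023/13403320218445 ≈ 1.6681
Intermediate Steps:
T(f) = -1609389 - 999*f (T(f) = -999*(f + 1611) = -999*(1611 + f) = -1609389 - 999*f)
(T(1294) - 2231334)/(-3077412 + 1/(-4355387)) = ((-1609389 - 999*1294) - 2231334)/(-3077412 + 1/(-4355387)) = ((-1609389 - 1292706) - 2231334)/(-3077412 - 1/4355387) = (-2902095 - 2231334)/(-13403320218445/4355387) = -5133429*(-4355387/13403320218445) = 22358069932023/13403320218445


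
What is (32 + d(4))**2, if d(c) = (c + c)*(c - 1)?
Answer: 3136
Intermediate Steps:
d(c) = 2*c*(-1 + c) (d(c) = (2*c)*(-1 + c) = 2*c*(-1 + c))
(32 + d(4))**2 = (32 + 2*4*(-1 + 4))**2 = (32 + 2*4*3)**2 = (32 + 24)**2 = 56**2 = 3136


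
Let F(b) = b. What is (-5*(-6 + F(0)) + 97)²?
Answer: 16129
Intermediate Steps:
(-5*(-6 + F(0)) + 97)² = (-5*(-6 + 0) + 97)² = (-5*(-6) + 97)² = (30 + 97)² = 127² = 16129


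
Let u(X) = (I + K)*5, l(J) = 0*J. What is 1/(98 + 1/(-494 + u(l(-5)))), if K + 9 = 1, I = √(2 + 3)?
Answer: 27932504/2737333061 + 5*√5/2737333061 ≈ 0.010204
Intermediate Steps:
l(J) = 0
I = √5 ≈ 2.2361
K = -8 (K = -9 + 1 = -8)
u(X) = -40 + 5*√5 (u(X) = (√5 - 8)*5 = (-8 + √5)*5 = -40 + 5*√5)
1/(98 + 1/(-494 + u(l(-5)))) = 1/(98 + 1/(-494 + (-40 + 5*√5))) = 1/(98 + 1/(-534 + 5*√5))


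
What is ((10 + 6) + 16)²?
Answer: 1024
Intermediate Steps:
((10 + 6) + 16)² = (16 + 16)² = 32² = 1024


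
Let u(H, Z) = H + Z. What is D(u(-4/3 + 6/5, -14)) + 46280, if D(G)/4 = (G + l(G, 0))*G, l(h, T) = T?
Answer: 10592776/225 ≈ 47079.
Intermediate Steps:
D(G) = 4*G**2 (D(G) = 4*((G + 0)*G) = 4*(G*G) = 4*G**2)
D(u(-4/3 + 6/5, -14)) + 46280 = 4*((-4/3 + 6/5) - 14)**2 + 46280 = 4*(-2/15 - 14)**2 + 46280 = 4*(-212/15)**2 + 46280 = 4*(44944/225) + 46280 = 179776/225 + 46280 = 10592776/225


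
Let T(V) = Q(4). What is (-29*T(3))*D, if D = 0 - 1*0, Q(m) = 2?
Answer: 0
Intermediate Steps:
D = 0 (D = 0 + 0 = 0)
T(V) = 2
(-29*T(3))*D = -29*2*0 = -58*0 = 0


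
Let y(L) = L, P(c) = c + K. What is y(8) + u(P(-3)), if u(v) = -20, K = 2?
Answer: -12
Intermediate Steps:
P(c) = 2 + c (P(c) = c + 2 = 2 + c)
y(8) + u(P(-3)) = 8 - 20 = -12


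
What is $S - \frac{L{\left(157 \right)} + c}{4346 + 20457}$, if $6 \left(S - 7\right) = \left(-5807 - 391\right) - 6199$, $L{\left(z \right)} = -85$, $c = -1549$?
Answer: $- \frac{306431261}{148818} \approx -2059.1$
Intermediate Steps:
$S = - \frac{12355}{6}$ ($S = 7 + \frac{\left(-5807 - 391\right) - 6199}{6} = 7 + \frac{-6198 - 6199}{6} = 7 + \frac{1}{6} \left(-12397\right) = 7 - \frac{12397}{6} = - \frac{12355}{6} \approx -2059.2$)
$S - \frac{L{\left(157 \right)} + c}{4346 + 20457} = - \frac{12355}{6} - \frac{-85 - 1549}{4346 + 20457} = - \frac{12355}{6} - - \frac{1634}{24803} = - \frac{12355}{6} + \frac{1634}{24803} = - \frac{306431261}{148818}$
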